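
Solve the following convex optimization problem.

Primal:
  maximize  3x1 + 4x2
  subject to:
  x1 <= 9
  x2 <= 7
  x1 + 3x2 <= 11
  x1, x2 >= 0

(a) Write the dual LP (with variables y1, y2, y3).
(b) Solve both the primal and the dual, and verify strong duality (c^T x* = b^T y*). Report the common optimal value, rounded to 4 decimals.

The standard primal-dual pair for 'max c^T x s.t. A x <= b, x >= 0' is:
  Dual:  min b^T y  s.t.  A^T y >= c,  y >= 0.

So the dual LP is:
  minimize  9y1 + 7y2 + 11y3
  subject to:
    y1 + y3 >= 3
    y2 + 3y3 >= 4
    y1, y2, y3 >= 0

Solving the primal: x* = (9, 0.6667).
  primal value c^T x* = 29.6667.
Solving the dual: y* = (1.6667, 0, 1.3333).
  dual value b^T y* = 29.6667.
Strong duality: c^T x* = b^T y*. Confirmed.

29.6667


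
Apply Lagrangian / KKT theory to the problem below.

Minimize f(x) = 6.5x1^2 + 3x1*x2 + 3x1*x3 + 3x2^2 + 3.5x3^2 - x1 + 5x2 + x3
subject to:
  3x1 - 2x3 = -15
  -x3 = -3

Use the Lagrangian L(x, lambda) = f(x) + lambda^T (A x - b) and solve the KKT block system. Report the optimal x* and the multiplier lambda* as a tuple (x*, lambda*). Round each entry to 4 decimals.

Form the Lagrangian:
  L(x, lambda) = (1/2) x^T Q x + c^T x + lambda^T (A x - b)
Stationarity (grad_x L = 0): Q x + c + A^T lambda = 0.
Primal feasibility: A x = b.

This gives the KKT block system:
  [ Q   A^T ] [ x     ]   [-c ]
  [ A    0  ] [ lambda ] = [ b ]

Solving the linear system:
  x*      = (-3, 0.6667, 3)
  lambda* = (9.6667, -6.3333)
  f(x*)   = 67.6667

x* = (-3, 0.6667, 3), lambda* = (9.6667, -6.3333)


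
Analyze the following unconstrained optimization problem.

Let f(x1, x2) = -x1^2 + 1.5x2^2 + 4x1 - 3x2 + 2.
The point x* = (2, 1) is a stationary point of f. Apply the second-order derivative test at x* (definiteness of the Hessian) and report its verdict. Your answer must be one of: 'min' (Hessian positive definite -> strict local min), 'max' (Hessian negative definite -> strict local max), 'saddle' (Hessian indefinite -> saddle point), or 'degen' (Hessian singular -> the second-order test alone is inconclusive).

Compute the Hessian H = grad^2 f:
  H = [[-2, 0], [0, 3]]
Verify stationarity: grad f(x*) = H x* + g = (0, 0).
Eigenvalues of H: -2, 3.
Eigenvalues have mixed signs, so H is indefinite -> x* is a saddle point.

saddle


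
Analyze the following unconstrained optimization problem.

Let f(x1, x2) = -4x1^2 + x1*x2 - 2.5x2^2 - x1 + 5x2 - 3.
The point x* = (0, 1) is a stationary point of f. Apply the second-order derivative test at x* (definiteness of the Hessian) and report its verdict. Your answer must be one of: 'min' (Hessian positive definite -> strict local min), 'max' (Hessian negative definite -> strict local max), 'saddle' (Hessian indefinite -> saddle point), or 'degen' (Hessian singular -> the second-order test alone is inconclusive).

Compute the Hessian H = grad^2 f:
  H = [[-8, 1], [1, -5]]
Verify stationarity: grad f(x*) = H x* + g = (0, 0).
Eigenvalues of H: -8.3028, -4.6972.
Both eigenvalues < 0, so H is negative definite -> x* is a strict local max.

max


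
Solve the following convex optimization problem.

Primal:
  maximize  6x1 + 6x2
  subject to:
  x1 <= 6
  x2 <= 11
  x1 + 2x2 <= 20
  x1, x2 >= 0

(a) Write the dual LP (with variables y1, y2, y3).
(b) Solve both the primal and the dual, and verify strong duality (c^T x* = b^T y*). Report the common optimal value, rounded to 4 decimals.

The standard primal-dual pair for 'max c^T x s.t. A x <= b, x >= 0' is:
  Dual:  min b^T y  s.t.  A^T y >= c,  y >= 0.

So the dual LP is:
  minimize  6y1 + 11y2 + 20y3
  subject to:
    y1 + y3 >= 6
    y2 + 2y3 >= 6
    y1, y2, y3 >= 0

Solving the primal: x* = (6, 7).
  primal value c^T x* = 78.
Solving the dual: y* = (3, 0, 3).
  dual value b^T y* = 78.
Strong duality: c^T x* = b^T y*. Confirmed.

78


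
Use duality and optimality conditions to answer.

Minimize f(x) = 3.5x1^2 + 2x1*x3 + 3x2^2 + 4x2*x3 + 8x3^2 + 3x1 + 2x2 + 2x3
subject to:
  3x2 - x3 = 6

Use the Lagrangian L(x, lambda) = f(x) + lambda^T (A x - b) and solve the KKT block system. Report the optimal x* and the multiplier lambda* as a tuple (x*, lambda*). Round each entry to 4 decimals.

Form the Lagrangian:
  L(x, lambda) = (1/2) x^T Q x + c^T x + lambda^T (A x - b)
Stationarity (grad_x L = 0): Q x + c + A^T lambda = 0.
Primal feasibility: A x = b.

This gives the KKT block system:
  [ Q   A^T ] [ x     ]   [-c ]
  [ A    0  ] [ lambda ] = [ b ]

Solving the linear system:
  x*      = (-0.2183, 1.7547, -0.736)
  lambda* = (-3.1946)
  f(x*)   = 10.275

x* = (-0.2183, 1.7547, -0.736), lambda* = (-3.1946)


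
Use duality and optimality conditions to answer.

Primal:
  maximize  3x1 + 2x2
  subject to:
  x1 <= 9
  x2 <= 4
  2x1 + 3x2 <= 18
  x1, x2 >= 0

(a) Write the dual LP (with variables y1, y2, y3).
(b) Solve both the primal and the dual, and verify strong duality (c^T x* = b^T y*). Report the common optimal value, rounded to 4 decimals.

The standard primal-dual pair for 'max c^T x s.t. A x <= b, x >= 0' is:
  Dual:  min b^T y  s.t.  A^T y >= c,  y >= 0.

So the dual LP is:
  minimize  9y1 + 4y2 + 18y3
  subject to:
    y1 + 2y3 >= 3
    y2 + 3y3 >= 2
    y1, y2, y3 >= 0

Solving the primal: x* = (9, 0).
  primal value c^T x* = 27.
Solving the dual: y* = (1.6667, 0, 0.6667).
  dual value b^T y* = 27.
Strong duality: c^T x* = b^T y*. Confirmed.

27


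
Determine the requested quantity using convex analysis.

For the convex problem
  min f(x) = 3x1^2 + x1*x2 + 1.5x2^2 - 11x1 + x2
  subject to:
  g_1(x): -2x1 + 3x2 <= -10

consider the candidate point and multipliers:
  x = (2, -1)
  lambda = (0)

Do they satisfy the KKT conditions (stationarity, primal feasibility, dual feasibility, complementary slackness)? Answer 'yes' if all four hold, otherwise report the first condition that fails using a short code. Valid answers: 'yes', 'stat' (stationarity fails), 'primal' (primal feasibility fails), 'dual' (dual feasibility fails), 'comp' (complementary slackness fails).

Gradient of f: grad f(x) = Q x + c = (0, 0)
Constraint values g_i(x) = a_i^T x - b_i:
  g_1((2, -1)) = 3
Stationarity residual: grad f(x) + sum_i lambda_i a_i = (0, 0)
  -> stationarity OK
Primal feasibility (all g_i <= 0): FAILS
Dual feasibility (all lambda_i >= 0): OK
Complementary slackness (lambda_i * g_i(x) = 0 for all i): OK

Verdict: the first failing condition is primal_feasibility -> primal.

primal


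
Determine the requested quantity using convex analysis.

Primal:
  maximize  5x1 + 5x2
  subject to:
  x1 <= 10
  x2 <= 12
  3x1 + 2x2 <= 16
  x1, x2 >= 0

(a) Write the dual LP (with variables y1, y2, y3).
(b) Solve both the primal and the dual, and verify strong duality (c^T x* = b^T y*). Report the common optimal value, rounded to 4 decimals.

The standard primal-dual pair for 'max c^T x s.t. A x <= b, x >= 0' is:
  Dual:  min b^T y  s.t.  A^T y >= c,  y >= 0.

So the dual LP is:
  minimize  10y1 + 12y2 + 16y3
  subject to:
    y1 + 3y3 >= 5
    y2 + 2y3 >= 5
    y1, y2, y3 >= 0

Solving the primal: x* = (0, 8).
  primal value c^T x* = 40.
Solving the dual: y* = (0, 0, 2.5).
  dual value b^T y* = 40.
Strong duality: c^T x* = b^T y*. Confirmed.

40


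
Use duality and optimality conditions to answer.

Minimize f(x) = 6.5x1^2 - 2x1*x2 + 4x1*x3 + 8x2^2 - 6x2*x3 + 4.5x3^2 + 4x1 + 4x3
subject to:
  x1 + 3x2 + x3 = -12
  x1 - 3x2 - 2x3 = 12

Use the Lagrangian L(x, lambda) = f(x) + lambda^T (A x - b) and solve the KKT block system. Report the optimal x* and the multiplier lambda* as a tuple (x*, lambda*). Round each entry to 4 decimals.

Form the Lagrangian:
  L(x, lambda) = (1/2) x^T Q x + c^T x + lambda^T (A x - b)
Stationarity (grad_x L = 0): Q x + c + A^T lambda = 0.
Primal feasibility: A x = b.

This gives the KKT block system:
  [ Q   A^T ] [ x     ]   [-c ]
  [ A    0  ] [ lambda ] = [ b ]

Solving the linear system:
  x*      = (-1.211, -2.789, -2.422)
  lambda* = (12.5382, 3.315)
  f(x*)   = 48.0734

x* = (-1.211, -2.789, -2.422), lambda* = (12.5382, 3.315)


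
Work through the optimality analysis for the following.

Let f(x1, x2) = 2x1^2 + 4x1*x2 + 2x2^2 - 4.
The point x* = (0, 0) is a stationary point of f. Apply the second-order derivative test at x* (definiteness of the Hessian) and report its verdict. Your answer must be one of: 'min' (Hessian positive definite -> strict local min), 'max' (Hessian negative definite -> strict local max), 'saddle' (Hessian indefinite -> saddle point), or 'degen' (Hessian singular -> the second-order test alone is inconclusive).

Compute the Hessian H = grad^2 f:
  H = [[4, 4], [4, 4]]
Verify stationarity: grad f(x*) = H x* + g = (0, 0).
Eigenvalues of H: 0, 8.
H has a zero eigenvalue (singular; positive semidefinite but not definite), so H is neither positive definite, negative definite, nor indefinite. The second-order test alone is inconclusive -> degen.
(Indeed, f is constant along the null direction of H through x*, so x* is not a strict local extremum.)

degen


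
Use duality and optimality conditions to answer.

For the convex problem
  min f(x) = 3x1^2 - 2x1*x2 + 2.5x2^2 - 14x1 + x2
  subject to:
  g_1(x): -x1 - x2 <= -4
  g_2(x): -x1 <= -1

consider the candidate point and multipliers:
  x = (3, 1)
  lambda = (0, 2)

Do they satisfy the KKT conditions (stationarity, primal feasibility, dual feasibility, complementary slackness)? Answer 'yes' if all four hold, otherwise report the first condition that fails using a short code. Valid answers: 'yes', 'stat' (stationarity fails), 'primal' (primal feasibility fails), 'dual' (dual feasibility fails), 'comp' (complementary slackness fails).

Gradient of f: grad f(x) = Q x + c = (2, 0)
Constraint values g_i(x) = a_i^T x - b_i:
  g_1((3, 1)) = 0
  g_2((3, 1)) = -2
Stationarity residual: grad f(x) + sum_i lambda_i a_i = (0, 0)
  -> stationarity OK
Primal feasibility (all g_i <= 0): OK
Dual feasibility (all lambda_i >= 0): OK
Complementary slackness (lambda_i * g_i(x) = 0 for all i): FAILS

Verdict: the first failing condition is complementary_slackness -> comp.

comp


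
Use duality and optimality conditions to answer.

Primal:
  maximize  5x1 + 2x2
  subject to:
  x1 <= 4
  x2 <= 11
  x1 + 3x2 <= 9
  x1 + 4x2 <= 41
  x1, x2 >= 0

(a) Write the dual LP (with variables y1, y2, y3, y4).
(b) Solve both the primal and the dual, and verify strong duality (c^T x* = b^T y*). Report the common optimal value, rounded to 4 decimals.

The standard primal-dual pair for 'max c^T x s.t. A x <= b, x >= 0' is:
  Dual:  min b^T y  s.t.  A^T y >= c,  y >= 0.

So the dual LP is:
  minimize  4y1 + 11y2 + 9y3 + 41y4
  subject to:
    y1 + y3 + y4 >= 5
    y2 + 3y3 + 4y4 >= 2
    y1, y2, y3, y4 >= 0

Solving the primal: x* = (4, 1.6667).
  primal value c^T x* = 23.3333.
Solving the dual: y* = (4.3333, 0, 0.6667, 0).
  dual value b^T y* = 23.3333.
Strong duality: c^T x* = b^T y*. Confirmed.

23.3333


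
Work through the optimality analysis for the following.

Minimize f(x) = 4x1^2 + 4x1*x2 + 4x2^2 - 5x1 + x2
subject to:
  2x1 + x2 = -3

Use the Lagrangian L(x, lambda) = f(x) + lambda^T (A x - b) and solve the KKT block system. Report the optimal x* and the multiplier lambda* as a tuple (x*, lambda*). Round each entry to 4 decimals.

Form the Lagrangian:
  L(x, lambda) = (1/2) x^T Q x + c^T x + lambda^T (A x - b)
Stationarity (grad_x L = 0): Q x + c + A^T lambda = 0.
Primal feasibility: A x = b.

This gives the KKT block system:
  [ Q   A^T ] [ x     ]   [-c ]
  [ A    0  ] [ lambda ] = [ b ]

Solving the linear system:
  x*      = (-1.2083, -0.5833)
  lambda* = (8.5)
  f(x*)   = 15.4792

x* = (-1.2083, -0.5833), lambda* = (8.5)


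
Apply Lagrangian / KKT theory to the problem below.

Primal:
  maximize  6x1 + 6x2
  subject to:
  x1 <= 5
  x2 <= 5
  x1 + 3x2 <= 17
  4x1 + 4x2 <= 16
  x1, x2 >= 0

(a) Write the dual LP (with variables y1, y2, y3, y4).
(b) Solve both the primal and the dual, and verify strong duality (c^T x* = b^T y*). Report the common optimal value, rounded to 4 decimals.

The standard primal-dual pair for 'max c^T x s.t. A x <= b, x >= 0' is:
  Dual:  min b^T y  s.t.  A^T y >= c,  y >= 0.

So the dual LP is:
  minimize  5y1 + 5y2 + 17y3 + 16y4
  subject to:
    y1 + y3 + 4y4 >= 6
    y2 + 3y3 + 4y4 >= 6
    y1, y2, y3, y4 >= 0

Solving the primal: x* = (4, 0).
  primal value c^T x* = 24.
Solving the dual: y* = (0, 0, 0, 1.5).
  dual value b^T y* = 24.
Strong duality: c^T x* = b^T y*. Confirmed.

24


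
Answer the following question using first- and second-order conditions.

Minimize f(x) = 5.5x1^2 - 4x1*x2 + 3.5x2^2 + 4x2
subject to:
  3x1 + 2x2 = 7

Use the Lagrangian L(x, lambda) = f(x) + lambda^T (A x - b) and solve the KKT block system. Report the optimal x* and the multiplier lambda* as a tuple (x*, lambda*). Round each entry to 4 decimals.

Form the Lagrangian:
  L(x, lambda) = (1/2) x^T Q x + c^T x + lambda^T (A x - b)
Stationarity (grad_x L = 0): Q x + c + A^T lambda = 0.
Primal feasibility: A x = b.

This gives the KKT block system:
  [ Q   A^T ] [ x     ]   [-c ]
  [ A    0  ] [ lambda ] = [ b ]

Solving the linear system:
  x*      = (1.4645, 1.3032)
  lambda* = (-3.6323)
  f(x*)   = 15.3194

x* = (1.4645, 1.3032), lambda* = (-3.6323)


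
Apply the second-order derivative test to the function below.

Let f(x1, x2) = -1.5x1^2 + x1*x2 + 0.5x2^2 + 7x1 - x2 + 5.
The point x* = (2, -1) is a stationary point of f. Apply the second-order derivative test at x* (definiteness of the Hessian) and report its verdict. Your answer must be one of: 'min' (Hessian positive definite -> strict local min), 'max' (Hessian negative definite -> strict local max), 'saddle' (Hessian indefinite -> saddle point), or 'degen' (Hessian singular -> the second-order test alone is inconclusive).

Compute the Hessian H = grad^2 f:
  H = [[-3, 1], [1, 1]]
Verify stationarity: grad f(x*) = H x* + g = (0, 0).
Eigenvalues of H: -3.2361, 1.2361.
Eigenvalues have mixed signs, so H is indefinite -> x* is a saddle point.

saddle


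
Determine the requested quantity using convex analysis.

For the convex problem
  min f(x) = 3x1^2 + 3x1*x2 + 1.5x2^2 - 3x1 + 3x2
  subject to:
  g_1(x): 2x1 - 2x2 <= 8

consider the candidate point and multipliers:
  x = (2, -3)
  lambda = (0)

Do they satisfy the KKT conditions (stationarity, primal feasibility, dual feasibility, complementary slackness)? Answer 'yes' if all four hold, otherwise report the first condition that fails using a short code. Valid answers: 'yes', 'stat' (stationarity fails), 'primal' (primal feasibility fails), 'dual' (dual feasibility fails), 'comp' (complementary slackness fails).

Gradient of f: grad f(x) = Q x + c = (0, 0)
Constraint values g_i(x) = a_i^T x - b_i:
  g_1((2, -3)) = 2
Stationarity residual: grad f(x) + sum_i lambda_i a_i = (0, 0)
  -> stationarity OK
Primal feasibility (all g_i <= 0): FAILS
Dual feasibility (all lambda_i >= 0): OK
Complementary slackness (lambda_i * g_i(x) = 0 for all i): OK

Verdict: the first failing condition is primal_feasibility -> primal.

primal


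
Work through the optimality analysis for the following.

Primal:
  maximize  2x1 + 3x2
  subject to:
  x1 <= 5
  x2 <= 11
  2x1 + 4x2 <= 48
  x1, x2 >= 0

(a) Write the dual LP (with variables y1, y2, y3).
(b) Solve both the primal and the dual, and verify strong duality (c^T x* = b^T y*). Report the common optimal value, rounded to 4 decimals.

The standard primal-dual pair for 'max c^T x s.t. A x <= b, x >= 0' is:
  Dual:  min b^T y  s.t.  A^T y >= c,  y >= 0.

So the dual LP is:
  minimize  5y1 + 11y2 + 48y3
  subject to:
    y1 + 2y3 >= 2
    y2 + 4y3 >= 3
    y1, y2, y3 >= 0

Solving the primal: x* = (5, 9.5).
  primal value c^T x* = 38.5.
Solving the dual: y* = (0.5, 0, 0.75).
  dual value b^T y* = 38.5.
Strong duality: c^T x* = b^T y*. Confirmed.

38.5


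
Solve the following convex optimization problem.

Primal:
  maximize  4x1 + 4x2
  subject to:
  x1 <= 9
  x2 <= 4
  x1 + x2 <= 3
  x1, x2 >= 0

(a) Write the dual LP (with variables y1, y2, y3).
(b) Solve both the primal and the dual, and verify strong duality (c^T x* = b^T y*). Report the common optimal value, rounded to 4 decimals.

The standard primal-dual pair for 'max c^T x s.t. A x <= b, x >= 0' is:
  Dual:  min b^T y  s.t.  A^T y >= c,  y >= 0.

So the dual LP is:
  minimize  9y1 + 4y2 + 3y3
  subject to:
    y1 + y3 >= 4
    y2 + y3 >= 4
    y1, y2, y3 >= 0

Solving the primal: x* = (3, 0).
  primal value c^T x* = 12.
Solving the dual: y* = (0, 0, 4).
  dual value b^T y* = 12.
Strong duality: c^T x* = b^T y*. Confirmed.

12


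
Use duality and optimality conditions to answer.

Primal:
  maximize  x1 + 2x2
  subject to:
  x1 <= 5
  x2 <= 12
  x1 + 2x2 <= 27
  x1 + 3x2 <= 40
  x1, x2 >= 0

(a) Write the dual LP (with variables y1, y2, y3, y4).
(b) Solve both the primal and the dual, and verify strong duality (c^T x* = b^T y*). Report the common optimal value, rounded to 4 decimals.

The standard primal-dual pair for 'max c^T x s.t. A x <= b, x >= 0' is:
  Dual:  min b^T y  s.t.  A^T y >= c,  y >= 0.

So the dual LP is:
  minimize  5y1 + 12y2 + 27y3 + 40y4
  subject to:
    y1 + y3 + y4 >= 1
    y2 + 2y3 + 3y4 >= 2
    y1, y2, y3, y4 >= 0

Solving the primal: x* = (5, 11).
  primal value c^T x* = 27.
Solving the dual: y* = (0, 0, 1, 0).
  dual value b^T y* = 27.
Strong duality: c^T x* = b^T y*. Confirmed.

27


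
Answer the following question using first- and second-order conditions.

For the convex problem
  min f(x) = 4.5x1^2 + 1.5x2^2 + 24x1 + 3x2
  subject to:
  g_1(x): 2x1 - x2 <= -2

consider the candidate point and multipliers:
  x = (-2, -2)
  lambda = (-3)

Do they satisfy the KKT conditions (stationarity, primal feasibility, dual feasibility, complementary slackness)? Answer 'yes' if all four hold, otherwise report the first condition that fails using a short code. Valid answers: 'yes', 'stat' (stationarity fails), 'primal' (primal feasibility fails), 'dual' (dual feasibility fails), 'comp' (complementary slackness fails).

Gradient of f: grad f(x) = Q x + c = (6, -3)
Constraint values g_i(x) = a_i^T x - b_i:
  g_1((-2, -2)) = 0
Stationarity residual: grad f(x) + sum_i lambda_i a_i = (0, 0)
  -> stationarity OK
Primal feasibility (all g_i <= 0): OK
Dual feasibility (all lambda_i >= 0): FAILS
Complementary slackness (lambda_i * g_i(x) = 0 for all i): OK

Verdict: the first failing condition is dual_feasibility -> dual.

dual


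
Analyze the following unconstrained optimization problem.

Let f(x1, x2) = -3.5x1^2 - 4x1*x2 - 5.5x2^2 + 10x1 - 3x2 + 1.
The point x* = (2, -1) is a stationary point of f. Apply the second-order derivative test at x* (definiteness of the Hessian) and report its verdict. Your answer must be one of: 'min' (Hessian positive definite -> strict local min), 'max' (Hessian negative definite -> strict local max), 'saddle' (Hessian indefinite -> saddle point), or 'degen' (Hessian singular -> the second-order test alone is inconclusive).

Compute the Hessian H = grad^2 f:
  H = [[-7, -4], [-4, -11]]
Verify stationarity: grad f(x*) = H x* + g = (0, 0).
Eigenvalues of H: -13.4721, -4.5279.
Both eigenvalues < 0, so H is negative definite -> x* is a strict local max.

max


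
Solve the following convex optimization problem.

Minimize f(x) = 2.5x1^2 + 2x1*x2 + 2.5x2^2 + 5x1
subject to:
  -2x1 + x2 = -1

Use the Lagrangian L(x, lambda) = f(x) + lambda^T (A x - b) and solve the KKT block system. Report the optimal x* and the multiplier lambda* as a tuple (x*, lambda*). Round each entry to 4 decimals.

Form the Lagrangian:
  L(x, lambda) = (1/2) x^T Q x + c^T x + lambda^T (A x - b)
Stationarity (grad_x L = 0): Q x + c + A^T lambda = 0.
Primal feasibility: A x = b.

This gives the KKT block system:
  [ Q   A^T ] [ x     ]   [-c ]
  [ A    0  ] [ lambda ] = [ b ]

Solving the linear system:
  x*      = (0.2121, -0.5758)
  lambda* = (2.4545)
  f(x*)   = 1.7576

x* = (0.2121, -0.5758), lambda* = (2.4545)


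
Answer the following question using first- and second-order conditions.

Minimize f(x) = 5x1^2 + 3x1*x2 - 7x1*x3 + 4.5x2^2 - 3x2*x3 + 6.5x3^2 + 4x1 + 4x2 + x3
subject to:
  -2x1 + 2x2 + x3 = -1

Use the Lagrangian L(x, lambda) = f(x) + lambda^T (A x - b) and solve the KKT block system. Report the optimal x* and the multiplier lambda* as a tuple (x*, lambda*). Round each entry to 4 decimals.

Form the Lagrangian:
  L(x, lambda) = (1/2) x^T Q x + c^T x + lambda^T (A x - b)
Stationarity (grad_x L = 0): Q x + c + A^T lambda = 0.
Primal feasibility: A x = b.

This gives the KKT block system:
  [ Q   A^T ] [ x     ]   [-c ]
  [ A    0  ] [ lambda ] = [ b ]

Solving the linear system:
  x*      = (-0.402, -0.6504, -0.5031)
  lambda* = (0.7753)
  f(x*)   = -1.9688

x* = (-0.402, -0.6504, -0.5031), lambda* = (0.7753)


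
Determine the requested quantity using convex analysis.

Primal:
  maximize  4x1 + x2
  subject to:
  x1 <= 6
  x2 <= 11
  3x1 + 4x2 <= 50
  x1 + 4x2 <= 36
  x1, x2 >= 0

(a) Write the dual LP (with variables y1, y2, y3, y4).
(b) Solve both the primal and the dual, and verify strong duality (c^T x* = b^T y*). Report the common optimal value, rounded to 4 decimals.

The standard primal-dual pair for 'max c^T x s.t. A x <= b, x >= 0' is:
  Dual:  min b^T y  s.t.  A^T y >= c,  y >= 0.

So the dual LP is:
  minimize  6y1 + 11y2 + 50y3 + 36y4
  subject to:
    y1 + 3y3 + y4 >= 4
    y2 + 4y3 + 4y4 >= 1
    y1, y2, y3, y4 >= 0

Solving the primal: x* = (6, 7.5).
  primal value c^T x* = 31.5.
Solving the dual: y* = (3.75, 0, 0, 0.25).
  dual value b^T y* = 31.5.
Strong duality: c^T x* = b^T y*. Confirmed.

31.5


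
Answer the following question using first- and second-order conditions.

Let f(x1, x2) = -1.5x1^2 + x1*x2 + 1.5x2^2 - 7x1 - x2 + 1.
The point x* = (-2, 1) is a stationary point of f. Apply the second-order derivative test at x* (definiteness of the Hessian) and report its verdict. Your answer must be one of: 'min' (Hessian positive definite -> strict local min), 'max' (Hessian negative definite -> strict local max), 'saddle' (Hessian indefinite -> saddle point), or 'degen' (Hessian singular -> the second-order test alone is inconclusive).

Compute the Hessian H = grad^2 f:
  H = [[-3, 1], [1, 3]]
Verify stationarity: grad f(x*) = H x* + g = (0, 0).
Eigenvalues of H: -3.1623, 3.1623.
Eigenvalues have mixed signs, so H is indefinite -> x* is a saddle point.

saddle


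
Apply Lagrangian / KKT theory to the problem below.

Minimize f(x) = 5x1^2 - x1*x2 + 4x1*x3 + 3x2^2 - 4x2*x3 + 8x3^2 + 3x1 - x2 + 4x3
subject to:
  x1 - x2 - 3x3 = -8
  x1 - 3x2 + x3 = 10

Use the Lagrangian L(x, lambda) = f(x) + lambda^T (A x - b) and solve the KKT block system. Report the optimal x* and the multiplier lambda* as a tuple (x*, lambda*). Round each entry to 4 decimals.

Form the Lagrangian:
  L(x, lambda) = (1/2) x^T Q x + c^T x + lambda^T (A x - b)
Stationarity (grad_x L = 0): Q x + c + A^T lambda = 0.
Primal feasibility: A x = b.

This gives the KKT block system:
  [ Q   A^T ] [ x     ]   [-c ]
  [ A    0  ] [ lambda ] = [ b ]

Solving the linear system:
  x*      = (-1.7959, -2.9184, 3.0408)
  lambda* = (14.2551, -14.3776)
  f(x*)   = 133.7551

x* = (-1.7959, -2.9184, 3.0408), lambda* = (14.2551, -14.3776)


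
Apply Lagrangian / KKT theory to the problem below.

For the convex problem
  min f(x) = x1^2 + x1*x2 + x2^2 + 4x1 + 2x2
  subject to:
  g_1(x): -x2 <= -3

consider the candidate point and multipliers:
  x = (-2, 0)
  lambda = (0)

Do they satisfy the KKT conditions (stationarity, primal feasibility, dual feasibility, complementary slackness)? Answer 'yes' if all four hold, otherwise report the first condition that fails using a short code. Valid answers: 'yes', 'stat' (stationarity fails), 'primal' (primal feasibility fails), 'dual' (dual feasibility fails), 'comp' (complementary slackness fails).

Gradient of f: grad f(x) = Q x + c = (0, 0)
Constraint values g_i(x) = a_i^T x - b_i:
  g_1((-2, 0)) = 3
Stationarity residual: grad f(x) + sum_i lambda_i a_i = (0, 0)
  -> stationarity OK
Primal feasibility (all g_i <= 0): FAILS
Dual feasibility (all lambda_i >= 0): OK
Complementary slackness (lambda_i * g_i(x) = 0 for all i): OK

Verdict: the first failing condition is primal_feasibility -> primal.

primal


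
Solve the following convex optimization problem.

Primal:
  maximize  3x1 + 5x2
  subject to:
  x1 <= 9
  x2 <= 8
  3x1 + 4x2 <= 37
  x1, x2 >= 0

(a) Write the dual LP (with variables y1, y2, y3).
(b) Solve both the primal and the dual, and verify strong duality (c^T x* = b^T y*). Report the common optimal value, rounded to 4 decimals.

The standard primal-dual pair for 'max c^T x s.t. A x <= b, x >= 0' is:
  Dual:  min b^T y  s.t.  A^T y >= c,  y >= 0.

So the dual LP is:
  minimize  9y1 + 8y2 + 37y3
  subject to:
    y1 + 3y3 >= 3
    y2 + 4y3 >= 5
    y1, y2, y3 >= 0

Solving the primal: x* = (1.6667, 8).
  primal value c^T x* = 45.
Solving the dual: y* = (0, 1, 1).
  dual value b^T y* = 45.
Strong duality: c^T x* = b^T y*. Confirmed.

45


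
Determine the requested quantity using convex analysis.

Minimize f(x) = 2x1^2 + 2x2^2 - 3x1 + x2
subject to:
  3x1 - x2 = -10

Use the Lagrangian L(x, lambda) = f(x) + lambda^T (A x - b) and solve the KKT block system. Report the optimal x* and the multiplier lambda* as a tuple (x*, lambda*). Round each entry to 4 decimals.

Form the Lagrangian:
  L(x, lambda) = (1/2) x^T Q x + c^T x + lambda^T (A x - b)
Stationarity (grad_x L = 0): Q x + c + A^T lambda = 0.
Primal feasibility: A x = b.

This gives the KKT block system:
  [ Q   A^T ] [ x     ]   [-c ]
  [ A    0  ] [ lambda ] = [ b ]

Solving the linear system:
  x*      = (-3, 1)
  lambda* = (5)
  f(x*)   = 30

x* = (-3, 1), lambda* = (5)


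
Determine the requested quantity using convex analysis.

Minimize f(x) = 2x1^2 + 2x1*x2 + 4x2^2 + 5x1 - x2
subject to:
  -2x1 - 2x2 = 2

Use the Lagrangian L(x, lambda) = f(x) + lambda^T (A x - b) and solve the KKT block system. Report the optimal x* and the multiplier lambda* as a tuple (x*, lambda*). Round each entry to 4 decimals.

Form the Lagrangian:
  L(x, lambda) = (1/2) x^T Q x + c^T x + lambda^T (A x - b)
Stationarity (grad_x L = 0): Q x + c + A^T lambda = 0.
Primal feasibility: A x = b.

This gives the KKT block system:
  [ Q   A^T ] [ x     ]   [-c ]
  [ A    0  ] [ lambda ] = [ b ]

Solving the linear system:
  x*      = (-1.5, 0.5)
  lambda* = (0)
  f(x*)   = -4

x* = (-1.5, 0.5), lambda* = (0)


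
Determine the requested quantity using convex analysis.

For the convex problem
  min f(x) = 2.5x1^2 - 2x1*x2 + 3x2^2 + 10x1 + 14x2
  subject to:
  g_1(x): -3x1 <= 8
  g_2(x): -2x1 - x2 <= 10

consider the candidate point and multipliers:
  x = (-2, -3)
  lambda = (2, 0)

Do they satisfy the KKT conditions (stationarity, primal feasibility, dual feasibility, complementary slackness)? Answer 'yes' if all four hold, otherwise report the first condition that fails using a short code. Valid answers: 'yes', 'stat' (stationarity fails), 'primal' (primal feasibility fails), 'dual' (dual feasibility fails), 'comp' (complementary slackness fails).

Gradient of f: grad f(x) = Q x + c = (6, 0)
Constraint values g_i(x) = a_i^T x - b_i:
  g_1((-2, -3)) = -2
  g_2((-2, -3)) = -3
Stationarity residual: grad f(x) + sum_i lambda_i a_i = (0, 0)
  -> stationarity OK
Primal feasibility (all g_i <= 0): OK
Dual feasibility (all lambda_i >= 0): OK
Complementary slackness (lambda_i * g_i(x) = 0 for all i): FAILS

Verdict: the first failing condition is complementary_slackness -> comp.

comp


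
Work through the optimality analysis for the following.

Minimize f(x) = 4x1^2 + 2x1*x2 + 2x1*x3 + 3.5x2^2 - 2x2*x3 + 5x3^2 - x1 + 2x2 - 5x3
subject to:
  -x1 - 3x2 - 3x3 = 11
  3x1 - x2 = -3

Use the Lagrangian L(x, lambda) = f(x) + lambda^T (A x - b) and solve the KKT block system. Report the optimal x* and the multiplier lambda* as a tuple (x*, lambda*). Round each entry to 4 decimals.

Form the Lagrangian:
  L(x, lambda) = (1/2) x^T Q x + c^T x + lambda^T (A x - b)
Stationarity (grad_x L = 0): Q x + c + A^T lambda = 0.
Primal feasibility: A x = b.

This gives the KKT block system:
  [ Q   A^T ] [ x     ]   [-c ]
  [ A    0  ] [ lambda ] = [ b ]

Solving the linear system:
  x*      = (-1.6286, -1.8858, -1.238)
  lambda* = (-5.622, 4.8848)
  f(x*)   = 40.272

x* = (-1.6286, -1.8858, -1.238), lambda* = (-5.622, 4.8848)


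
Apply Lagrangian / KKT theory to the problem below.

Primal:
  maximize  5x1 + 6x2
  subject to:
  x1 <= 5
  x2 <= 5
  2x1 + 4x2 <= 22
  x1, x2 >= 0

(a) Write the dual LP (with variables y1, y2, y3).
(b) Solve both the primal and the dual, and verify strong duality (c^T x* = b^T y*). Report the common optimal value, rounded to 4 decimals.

The standard primal-dual pair for 'max c^T x s.t. A x <= b, x >= 0' is:
  Dual:  min b^T y  s.t.  A^T y >= c,  y >= 0.

So the dual LP is:
  minimize  5y1 + 5y2 + 22y3
  subject to:
    y1 + 2y3 >= 5
    y2 + 4y3 >= 6
    y1, y2, y3 >= 0

Solving the primal: x* = (5, 3).
  primal value c^T x* = 43.
Solving the dual: y* = (2, 0, 1.5).
  dual value b^T y* = 43.
Strong duality: c^T x* = b^T y*. Confirmed.

43


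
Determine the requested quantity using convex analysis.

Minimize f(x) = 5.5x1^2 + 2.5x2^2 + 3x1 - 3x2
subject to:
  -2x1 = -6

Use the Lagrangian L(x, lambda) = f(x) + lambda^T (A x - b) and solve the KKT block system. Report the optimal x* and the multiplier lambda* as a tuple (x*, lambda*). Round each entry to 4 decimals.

Form the Lagrangian:
  L(x, lambda) = (1/2) x^T Q x + c^T x + lambda^T (A x - b)
Stationarity (grad_x L = 0): Q x + c + A^T lambda = 0.
Primal feasibility: A x = b.

This gives the KKT block system:
  [ Q   A^T ] [ x     ]   [-c ]
  [ A    0  ] [ lambda ] = [ b ]

Solving the linear system:
  x*      = (3, 0.6)
  lambda* = (18)
  f(x*)   = 57.6

x* = (3, 0.6), lambda* = (18)


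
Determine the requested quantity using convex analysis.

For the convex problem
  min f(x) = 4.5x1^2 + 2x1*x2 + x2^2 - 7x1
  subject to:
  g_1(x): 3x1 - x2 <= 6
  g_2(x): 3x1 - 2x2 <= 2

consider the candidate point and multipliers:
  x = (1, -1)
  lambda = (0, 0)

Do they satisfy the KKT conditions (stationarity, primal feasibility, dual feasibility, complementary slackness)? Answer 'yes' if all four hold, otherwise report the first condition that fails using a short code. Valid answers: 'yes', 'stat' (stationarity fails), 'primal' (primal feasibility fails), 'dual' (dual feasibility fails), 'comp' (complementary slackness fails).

Gradient of f: grad f(x) = Q x + c = (0, 0)
Constraint values g_i(x) = a_i^T x - b_i:
  g_1((1, -1)) = -2
  g_2((1, -1)) = 3
Stationarity residual: grad f(x) + sum_i lambda_i a_i = (0, 0)
  -> stationarity OK
Primal feasibility (all g_i <= 0): FAILS
Dual feasibility (all lambda_i >= 0): OK
Complementary slackness (lambda_i * g_i(x) = 0 for all i): OK

Verdict: the first failing condition is primal_feasibility -> primal.

primal


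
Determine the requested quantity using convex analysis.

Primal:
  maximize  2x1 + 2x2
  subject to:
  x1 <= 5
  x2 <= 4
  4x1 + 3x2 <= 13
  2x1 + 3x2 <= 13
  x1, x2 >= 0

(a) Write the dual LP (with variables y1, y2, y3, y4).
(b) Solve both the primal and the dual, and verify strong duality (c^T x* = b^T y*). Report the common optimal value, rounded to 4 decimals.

The standard primal-dual pair for 'max c^T x s.t. A x <= b, x >= 0' is:
  Dual:  min b^T y  s.t.  A^T y >= c,  y >= 0.

So the dual LP is:
  minimize  5y1 + 4y2 + 13y3 + 13y4
  subject to:
    y1 + 4y3 + 2y4 >= 2
    y2 + 3y3 + 3y4 >= 2
    y1, y2, y3, y4 >= 0

Solving the primal: x* = (0.25, 4).
  primal value c^T x* = 8.5.
Solving the dual: y* = (0, 0.5, 0.5, 0).
  dual value b^T y* = 8.5.
Strong duality: c^T x* = b^T y*. Confirmed.

8.5


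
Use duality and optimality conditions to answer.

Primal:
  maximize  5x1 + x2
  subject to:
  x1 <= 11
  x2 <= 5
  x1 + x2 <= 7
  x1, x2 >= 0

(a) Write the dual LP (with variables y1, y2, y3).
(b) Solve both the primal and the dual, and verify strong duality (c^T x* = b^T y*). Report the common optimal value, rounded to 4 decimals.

The standard primal-dual pair for 'max c^T x s.t. A x <= b, x >= 0' is:
  Dual:  min b^T y  s.t.  A^T y >= c,  y >= 0.

So the dual LP is:
  minimize  11y1 + 5y2 + 7y3
  subject to:
    y1 + y3 >= 5
    y2 + y3 >= 1
    y1, y2, y3 >= 0

Solving the primal: x* = (7, 0).
  primal value c^T x* = 35.
Solving the dual: y* = (0, 0, 5).
  dual value b^T y* = 35.
Strong duality: c^T x* = b^T y*. Confirmed.

35


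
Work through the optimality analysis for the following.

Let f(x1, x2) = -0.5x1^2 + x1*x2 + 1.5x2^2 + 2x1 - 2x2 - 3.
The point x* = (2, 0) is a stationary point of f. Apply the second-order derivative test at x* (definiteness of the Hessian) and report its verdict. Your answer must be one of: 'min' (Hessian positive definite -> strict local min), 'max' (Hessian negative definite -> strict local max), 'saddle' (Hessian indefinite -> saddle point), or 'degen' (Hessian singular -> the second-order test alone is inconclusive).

Compute the Hessian H = grad^2 f:
  H = [[-1, 1], [1, 3]]
Verify stationarity: grad f(x*) = H x* + g = (0, 0).
Eigenvalues of H: -1.2361, 3.2361.
Eigenvalues have mixed signs, so H is indefinite -> x* is a saddle point.

saddle


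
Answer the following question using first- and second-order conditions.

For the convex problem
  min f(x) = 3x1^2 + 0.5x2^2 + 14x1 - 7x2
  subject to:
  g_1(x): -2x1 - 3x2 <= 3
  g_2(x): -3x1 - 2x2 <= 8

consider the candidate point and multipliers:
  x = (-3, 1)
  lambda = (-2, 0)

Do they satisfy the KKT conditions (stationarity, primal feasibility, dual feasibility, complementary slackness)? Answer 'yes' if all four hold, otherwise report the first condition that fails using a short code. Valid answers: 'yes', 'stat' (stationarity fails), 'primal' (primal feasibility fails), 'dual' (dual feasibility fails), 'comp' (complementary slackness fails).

Gradient of f: grad f(x) = Q x + c = (-4, -6)
Constraint values g_i(x) = a_i^T x - b_i:
  g_1((-3, 1)) = 0
  g_2((-3, 1)) = -1
Stationarity residual: grad f(x) + sum_i lambda_i a_i = (0, 0)
  -> stationarity OK
Primal feasibility (all g_i <= 0): OK
Dual feasibility (all lambda_i >= 0): FAILS
Complementary slackness (lambda_i * g_i(x) = 0 for all i): OK

Verdict: the first failing condition is dual_feasibility -> dual.

dual


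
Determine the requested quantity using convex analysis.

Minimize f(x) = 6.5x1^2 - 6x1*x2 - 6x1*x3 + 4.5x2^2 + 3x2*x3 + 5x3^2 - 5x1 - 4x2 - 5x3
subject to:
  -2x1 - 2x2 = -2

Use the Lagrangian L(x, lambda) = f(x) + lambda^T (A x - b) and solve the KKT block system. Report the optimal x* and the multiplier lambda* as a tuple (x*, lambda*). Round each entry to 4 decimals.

Form the Lagrangian:
  L(x, lambda) = (1/2) x^T Q x + c^T x + lambda^T (A x - b)
Stationarity (grad_x L = 0): Q x + c + A^T lambda = 0.
Primal feasibility: A x = b.

This gives the KKT block system:
  [ Q   A^T ] [ x     ]   [-c ]
  [ A    0  ] [ lambda ] = [ b ]

Solving the linear system:
  x*      = (0.6873, 0.3127, 0.8185)
  lambda* = (-1.4266)
  f(x*)   = -5.8166

x* = (0.6873, 0.3127, 0.8185), lambda* = (-1.4266)


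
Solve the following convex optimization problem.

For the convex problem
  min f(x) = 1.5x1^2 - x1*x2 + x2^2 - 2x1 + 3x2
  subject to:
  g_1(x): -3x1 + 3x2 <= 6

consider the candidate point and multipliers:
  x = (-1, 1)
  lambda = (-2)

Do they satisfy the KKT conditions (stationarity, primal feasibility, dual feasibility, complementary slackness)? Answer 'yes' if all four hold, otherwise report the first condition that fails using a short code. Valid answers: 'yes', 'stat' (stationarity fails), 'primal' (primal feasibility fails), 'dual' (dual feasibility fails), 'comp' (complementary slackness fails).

Gradient of f: grad f(x) = Q x + c = (-6, 6)
Constraint values g_i(x) = a_i^T x - b_i:
  g_1((-1, 1)) = 0
Stationarity residual: grad f(x) + sum_i lambda_i a_i = (0, 0)
  -> stationarity OK
Primal feasibility (all g_i <= 0): OK
Dual feasibility (all lambda_i >= 0): FAILS
Complementary slackness (lambda_i * g_i(x) = 0 for all i): OK

Verdict: the first failing condition is dual_feasibility -> dual.

dual


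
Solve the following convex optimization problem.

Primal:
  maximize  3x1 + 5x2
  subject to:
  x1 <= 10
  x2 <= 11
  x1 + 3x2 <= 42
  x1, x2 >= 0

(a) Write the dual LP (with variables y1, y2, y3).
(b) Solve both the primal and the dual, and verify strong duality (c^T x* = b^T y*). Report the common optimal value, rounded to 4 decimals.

The standard primal-dual pair for 'max c^T x s.t. A x <= b, x >= 0' is:
  Dual:  min b^T y  s.t.  A^T y >= c,  y >= 0.

So the dual LP is:
  minimize  10y1 + 11y2 + 42y3
  subject to:
    y1 + y3 >= 3
    y2 + 3y3 >= 5
    y1, y2, y3 >= 0

Solving the primal: x* = (10, 10.6667).
  primal value c^T x* = 83.3333.
Solving the dual: y* = (1.3333, 0, 1.6667).
  dual value b^T y* = 83.3333.
Strong duality: c^T x* = b^T y*. Confirmed.

83.3333


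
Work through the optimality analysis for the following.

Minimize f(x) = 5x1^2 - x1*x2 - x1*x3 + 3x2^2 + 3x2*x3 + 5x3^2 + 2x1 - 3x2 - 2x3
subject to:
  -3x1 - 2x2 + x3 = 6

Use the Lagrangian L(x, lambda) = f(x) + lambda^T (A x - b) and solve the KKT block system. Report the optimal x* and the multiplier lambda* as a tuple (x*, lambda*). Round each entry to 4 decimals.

Form the Lagrangian:
  L(x, lambda) = (1/2) x^T Q x + c^T x + lambda^T (A x - b)
Stationarity (grad_x L = 0): Q x + c + A^T lambda = 0.
Primal feasibility: A x = b.

This gives the KKT block system:
  [ Q   A^T ] [ x     ]   [-c ]
  [ A    0  ] [ lambda ] = [ b ]

Solving the linear system:
  x*      = (-1.1077, -0.9982, 0.6807)
  lambda* = (-2.9197)
  f(x*)   = 8.4681

x* = (-1.1077, -0.9982, 0.6807), lambda* = (-2.9197)


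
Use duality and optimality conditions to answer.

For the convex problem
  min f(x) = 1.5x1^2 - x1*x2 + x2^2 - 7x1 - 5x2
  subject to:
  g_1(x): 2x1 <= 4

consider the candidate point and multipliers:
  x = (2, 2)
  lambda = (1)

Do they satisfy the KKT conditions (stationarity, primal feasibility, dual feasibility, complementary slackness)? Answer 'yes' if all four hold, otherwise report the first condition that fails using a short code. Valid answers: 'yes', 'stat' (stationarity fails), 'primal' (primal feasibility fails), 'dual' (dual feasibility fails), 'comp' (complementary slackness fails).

Gradient of f: grad f(x) = Q x + c = (-3, -3)
Constraint values g_i(x) = a_i^T x - b_i:
  g_1((2, 2)) = 0
Stationarity residual: grad f(x) + sum_i lambda_i a_i = (-1, -3)
  -> stationarity FAILS
Primal feasibility (all g_i <= 0): OK
Dual feasibility (all lambda_i >= 0): OK
Complementary slackness (lambda_i * g_i(x) = 0 for all i): OK

Verdict: the first failing condition is stationarity -> stat.

stat


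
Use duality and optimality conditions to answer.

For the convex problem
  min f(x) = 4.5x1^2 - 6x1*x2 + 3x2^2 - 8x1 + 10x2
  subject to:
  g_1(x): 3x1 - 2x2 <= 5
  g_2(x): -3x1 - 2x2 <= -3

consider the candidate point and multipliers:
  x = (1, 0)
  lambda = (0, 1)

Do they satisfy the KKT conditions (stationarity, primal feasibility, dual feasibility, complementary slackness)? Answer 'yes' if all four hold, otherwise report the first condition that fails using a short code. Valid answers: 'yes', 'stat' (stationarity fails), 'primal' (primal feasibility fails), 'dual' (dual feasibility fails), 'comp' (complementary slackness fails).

Gradient of f: grad f(x) = Q x + c = (1, 4)
Constraint values g_i(x) = a_i^T x - b_i:
  g_1((1, 0)) = -2
  g_2((1, 0)) = 0
Stationarity residual: grad f(x) + sum_i lambda_i a_i = (-2, 2)
  -> stationarity FAILS
Primal feasibility (all g_i <= 0): OK
Dual feasibility (all lambda_i >= 0): OK
Complementary slackness (lambda_i * g_i(x) = 0 for all i): OK

Verdict: the first failing condition is stationarity -> stat.

stat


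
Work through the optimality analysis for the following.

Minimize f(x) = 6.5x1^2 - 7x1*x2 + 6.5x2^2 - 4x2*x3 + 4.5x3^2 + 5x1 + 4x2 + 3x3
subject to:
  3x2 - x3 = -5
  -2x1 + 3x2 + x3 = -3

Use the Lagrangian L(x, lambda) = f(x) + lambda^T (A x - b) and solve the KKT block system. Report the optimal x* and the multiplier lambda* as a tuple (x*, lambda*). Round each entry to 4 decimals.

Form the Lagrangian:
  L(x, lambda) = (1/2) x^T Q x + c^T x + lambda^T (A x - b)
Stationarity (grad_x L = 0): Q x + c + A^T lambda = 0.
Primal feasibility: A x = b.

This gives the KKT block system:
  [ Q   A^T ] [ x     ]   [-c ]
  [ A    0  ] [ lambda ] = [ b ]

Solving the linear system:
  x*      = (-1.6069, -1.869, -0.6069)
  lambda* = (3.6103, -1.4034)
  f(x*)   = -1.7448

x* = (-1.6069, -1.869, -0.6069), lambda* = (3.6103, -1.4034)
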